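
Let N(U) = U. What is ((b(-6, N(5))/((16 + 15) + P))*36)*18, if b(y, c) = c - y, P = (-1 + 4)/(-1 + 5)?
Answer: 28512/127 ≈ 224.50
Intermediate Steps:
P = ¾ (P = 3/4 = 3*(¼) = ¾ ≈ 0.75000)
((b(-6, N(5))/((16 + 15) + P))*36)*18 = (((5 - 1*(-6))/((16 + 15) + ¾))*36)*18 = (((5 + 6)/(31 + ¾))*36)*18 = ((11/(127/4))*36)*18 = ((11*(4/127))*36)*18 = ((44/127)*36)*18 = (1584/127)*18 = 28512/127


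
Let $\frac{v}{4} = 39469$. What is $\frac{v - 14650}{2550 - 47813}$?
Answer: $- \frac{143226}{45263} \approx -3.1643$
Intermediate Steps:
$v = 157876$ ($v = 4 \cdot 39469 = 157876$)
$\frac{v - 14650}{2550 - 47813} = \frac{157876 - 14650}{2550 - 47813} = \frac{143226}{-45263} = 143226 \left(- \frac{1}{45263}\right) = - \frac{143226}{45263}$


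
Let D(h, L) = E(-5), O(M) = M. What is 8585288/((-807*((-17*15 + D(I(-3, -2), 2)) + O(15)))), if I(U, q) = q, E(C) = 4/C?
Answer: 10731610/242907 ≈ 44.180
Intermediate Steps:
D(h, L) = -4/5 (D(h, L) = 4/(-5) = 4*(-1/5) = -4/5)
8585288/((-807*((-17*15 + D(I(-3, -2), 2)) + O(15)))) = 8585288/((-807*((-17*15 - 4/5) + 15))) = 8585288/((-807*((-255 - 4/5) + 15))) = 8585288/((-807*(-1279/5 + 15))) = 8585288/((-807*(-1204/5))) = 8585288/(971628/5) = 8585288*(5/971628) = 10731610/242907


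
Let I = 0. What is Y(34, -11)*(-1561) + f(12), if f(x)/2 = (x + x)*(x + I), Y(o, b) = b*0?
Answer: 576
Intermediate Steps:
Y(o, b) = 0
f(x) = 4*x² (f(x) = 2*((x + x)*(x + 0)) = 2*((2*x)*x) = 2*(2*x²) = 4*x²)
Y(34, -11)*(-1561) + f(12) = 0*(-1561) + 4*12² = 0 + 4*144 = 0 + 576 = 576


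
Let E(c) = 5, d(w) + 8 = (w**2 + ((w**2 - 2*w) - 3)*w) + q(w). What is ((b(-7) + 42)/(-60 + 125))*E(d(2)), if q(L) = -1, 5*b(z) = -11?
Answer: 199/65 ≈ 3.0615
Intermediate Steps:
b(z) = -11/5 (b(z) = (1/5)*(-11) = -11/5)
d(w) = -9 + w**2 + w*(-3 + w**2 - 2*w) (d(w) = -8 + ((w**2 + ((w**2 - 2*w) - 3)*w) - 1) = -8 + ((w**2 + (-3 + w**2 - 2*w)*w) - 1) = -8 + ((w**2 + w*(-3 + w**2 - 2*w)) - 1) = -8 + (-1 + w**2 + w*(-3 + w**2 - 2*w)) = -9 + w**2 + w*(-3 + w**2 - 2*w))
((b(-7) + 42)/(-60 + 125))*E(d(2)) = ((-11/5 + 42)/(-60 + 125))*5 = ((199/5)/65)*5 = ((199/5)*(1/65))*5 = (199/325)*5 = 199/65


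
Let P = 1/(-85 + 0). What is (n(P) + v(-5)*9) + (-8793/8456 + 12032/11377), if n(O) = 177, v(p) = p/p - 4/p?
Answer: 92941502147/481019560 ≈ 193.22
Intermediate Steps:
v(p) = 1 - 4/p
P = -1/85 (P = 1/(-85) = -1/85 ≈ -0.011765)
(n(P) + v(-5)*9) + (-8793/8456 + 12032/11377) = (177 + ((-4 - 5)/(-5))*9) + (-8793/8456 + 12032/11377) = (177 - ⅕*(-9)*9) + (-8793*1/8456 + 12032*(1/11377)) = (177 + (9/5)*9) + (-8793/8456 + 12032/11377) = (177 + 81/5) + 1704631/96203912 = 966/5 + 1704631/96203912 = 92941502147/481019560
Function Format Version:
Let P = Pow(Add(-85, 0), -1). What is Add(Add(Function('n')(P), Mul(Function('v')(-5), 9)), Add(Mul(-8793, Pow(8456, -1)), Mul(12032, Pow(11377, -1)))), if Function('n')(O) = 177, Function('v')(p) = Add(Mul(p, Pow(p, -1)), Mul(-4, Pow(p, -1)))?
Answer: Rational(92941502147, 481019560) ≈ 193.22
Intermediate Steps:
Function('v')(p) = Add(1, Mul(-4, Pow(p, -1)))
P = Rational(-1, 85) (P = Pow(-85, -1) = Rational(-1, 85) ≈ -0.011765)
Add(Add(Function('n')(P), Mul(Function('v')(-5), 9)), Add(Mul(-8793, Pow(8456, -1)), Mul(12032, Pow(11377, -1)))) = Add(Add(177, Mul(Mul(Pow(-5, -1), Add(-4, -5)), 9)), Add(Mul(-8793, Pow(8456, -1)), Mul(12032, Pow(11377, -1)))) = Add(Add(177, Mul(Mul(Rational(-1, 5), -9), 9)), Add(Mul(-8793, Rational(1, 8456)), Mul(12032, Rational(1, 11377)))) = Add(Add(177, Mul(Rational(9, 5), 9)), Add(Rational(-8793, 8456), Rational(12032, 11377))) = Add(Add(177, Rational(81, 5)), Rational(1704631, 96203912)) = Add(Rational(966, 5), Rational(1704631, 96203912)) = Rational(92941502147, 481019560)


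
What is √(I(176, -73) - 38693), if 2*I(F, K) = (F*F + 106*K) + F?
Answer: I*√26986 ≈ 164.27*I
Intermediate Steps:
I(F, K) = F/2 + F²/2 + 53*K (I(F, K) = ((F*F + 106*K) + F)/2 = ((F² + 106*K) + F)/2 = (F + F² + 106*K)/2 = F/2 + F²/2 + 53*K)
√(I(176, -73) - 38693) = √(((½)*176 + (½)*176² + 53*(-73)) - 38693) = √((88 + (½)*30976 - 3869) - 38693) = √((88 + 15488 - 3869) - 38693) = √(11707 - 38693) = √(-26986) = I*√26986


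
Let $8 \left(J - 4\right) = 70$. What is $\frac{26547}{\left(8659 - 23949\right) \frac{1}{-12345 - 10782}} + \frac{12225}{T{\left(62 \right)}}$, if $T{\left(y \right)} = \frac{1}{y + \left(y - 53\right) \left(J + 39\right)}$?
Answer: $\frac{198522228813}{30580} \approx 6.4919 \cdot 10^{6}$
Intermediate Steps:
$J = \frac{51}{4}$ ($J = 4 + \frac{1}{8} \cdot 70 = 4 + \frac{35}{4} = \frac{51}{4} \approx 12.75$)
$T{\left(y \right)} = \frac{1}{- \frac{10971}{4} + \frac{211 y}{4}}$ ($T{\left(y \right)} = \frac{1}{y + \left(y - 53\right) \left(\frac{51}{4} + 39\right)} = \frac{1}{y + \left(-53 + y\right) \frac{207}{4}} = \frac{1}{y + \left(- \frac{10971}{4} + \frac{207 y}{4}\right)} = \frac{1}{- \frac{10971}{4} + \frac{211 y}{4}}$)
$\frac{26547}{\left(8659 - 23949\right) \frac{1}{-12345 - 10782}} + \frac{12225}{T{\left(62 \right)}} = \frac{26547}{\left(8659 - 23949\right) \frac{1}{-12345 - 10782}} + \frac{12225}{4 \frac{1}{-10971 + 211 \cdot 62}} = \frac{26547}{\left(-15290\right) \frac{1}{-23127}} + \frac{12225}{4 \frac{1}{-10971 + 13082}} = \frac{26547}{\left(-15290\right) \left(- \frac{1}{23127}\right)} + \frac{12225}{4 \cdot \frac{1}{2111}} = \frac{26547}{\frac{15290}{23127}} + \frac{12225}{4 \cdot \frac{1}{2111}} = 26547 \cdot \frac{23127}{15290} + \frac{12225}{\frac{4}{2111}} = \frac{613952469}{15290} + 12225 \cdot \frac{2111}{4} = \frac{613952469}{15290} + \frac{25806975}{4} = \frac{198522228813}{30580}$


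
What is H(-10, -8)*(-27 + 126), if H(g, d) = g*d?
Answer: 7920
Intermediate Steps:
H(g, d) = d*g
H(-10, -8)*(-27 + 126) = (-8*(-10))*(-27 + 126) = 80*99 = 7920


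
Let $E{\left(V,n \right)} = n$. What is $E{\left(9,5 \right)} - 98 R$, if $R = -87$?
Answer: $8531$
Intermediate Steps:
$E{\left(9,5 \right)} - 98 R = 5 - -8526 = 5 + 8526 = 8531$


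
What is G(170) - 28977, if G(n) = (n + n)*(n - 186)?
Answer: -34417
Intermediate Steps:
G(n) = 2*n*(-186 + n) (G(n) = (2*n)*(-186 + n) = 2*n*(-186 + n))
G(170) - 28977 = 2*170*(-186 + 170) - 28977 = 2*170*(-16) - 28977 = -5440 - 28977 = -34417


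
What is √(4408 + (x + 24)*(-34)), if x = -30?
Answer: 2*√1153 ≈ 67.912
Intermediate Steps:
√(4408 + (x + 24)*(-34)) = √(4408 + (-30 + 24)*(-34)) = √(4408 - 6*(-34)) = √(4408 + 204) = √4612 = 2*√1153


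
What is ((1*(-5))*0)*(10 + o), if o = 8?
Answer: 0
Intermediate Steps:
((1*(-5))*0)*(10 + o) = ((1*(-5))*0)*(10 + 8) = -5*0*18 = 0*18 = 0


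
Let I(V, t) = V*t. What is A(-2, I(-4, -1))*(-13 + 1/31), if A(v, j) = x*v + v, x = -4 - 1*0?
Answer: -2412/31 ≈ -77.806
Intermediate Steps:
x = -4 (x = -4 + 0 = -4)
A(v, j) = -3*v (A(v, j) = -4*v + v = -3*v)
A(-2, I(-4, -1))*(-13 + 1/31) = (-3*(-2))*(-13 + 1/31) = 6*(-13 + 1/31) = 6*(-402/31) = -2412/31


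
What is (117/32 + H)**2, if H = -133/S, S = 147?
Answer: 3418801/451584 ≈ 7.5707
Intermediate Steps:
H = -19/21 (H = -133/147 = -133*1/147 = -19/21 ≈ -0.90476)
(117/32 + H)**2 = (117/32 - 19/21)**2 = (1849/672)**2 = 3418801/451584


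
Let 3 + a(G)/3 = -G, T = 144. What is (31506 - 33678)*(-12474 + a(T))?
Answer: 28051380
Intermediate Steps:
a(G) = -9 - 3*G (a(G) = -9 + 3*(-G) = -9 - 3*G)
(31506 - 33678)*(-12474 + a(T)) = (31506 - 33678)*(-12474 + (-9 - 3*144)) = -2172*(-12474 + (-9 - 432)) = -2172*(-12474 - 441) = -2172*(-12915) = 28051380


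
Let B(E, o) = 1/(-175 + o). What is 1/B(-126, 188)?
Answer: 13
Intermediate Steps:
1/B(-126, 188) = 1/(1/(-175 + 188)) = 1/(1/13) = 13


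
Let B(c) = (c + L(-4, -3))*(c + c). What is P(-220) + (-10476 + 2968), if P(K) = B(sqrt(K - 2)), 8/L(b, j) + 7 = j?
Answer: -7952 - 8*I*sqrt(222)/5 ≈ -7952.0 - 23.839*I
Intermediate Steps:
L(b, j) = 8/(-7 + j)
B(c) = 2*c*(-4/5 + c) (B(c) = (c + 8/(-7 - 3))*(c + c) = (c + 8/(-10))*(2*c) = (c + 8*(-1/10))*(2*c) = (c - 4/5)*(2*c) = (-4/5 + c)*(2*c) = 2*c*(-4/5 + c))
P(K) = 2*sqrt(-2 + K)*(-4 + 5*sqrt(-2 + K))/5 (P(K) = 2*sqrt(K - 2)*(-4 + 5*sqrt(K - 2))/5 = 2*sqrt(-2 + K)*(-4 + 5*sqrt(-2 + K))/5)
P(-220) + (-10476 + 2968) = (-4 + 2*(-220) - 8*sqrt(-2 - 220)/5) + (-10476 + 2968) = (-4 - 440 - 8*I*sqrt(222)/5) - 7508 = (-444 - 8*I*sqrt(222)/5) - 7508 = -7952 - 8*I*sqrt(222)/5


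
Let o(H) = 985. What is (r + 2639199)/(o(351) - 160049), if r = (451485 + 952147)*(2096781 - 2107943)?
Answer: 15664701185/159064 ≈ 98481.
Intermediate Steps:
r = -15667340384 (r = 1403632*(-11162) = -15667340384)
(r + 2639199)/(o(351) - 160049) = (-15667340384 + 2639199)/(985 - 160049) = -15664701185/(-159064) = -15664701185*(-1/159064) = 15664701185/159064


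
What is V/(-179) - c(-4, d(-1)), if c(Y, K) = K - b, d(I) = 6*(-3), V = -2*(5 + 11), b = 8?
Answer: 4686/179 ≈ 26.179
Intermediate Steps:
V = -32 (V = -2*16 = -32)
d(I) = -18
c(Y, K) = -8 + K (c(Y, K) = K - 1*8 = K - 8 = -8 + K)
V/(-179) - c(-4, d(-1)) = -32/(-179) - (-8 - 18) = -32*(-1/179) - 1*(-26) = 32/179 + 26 = 4686/179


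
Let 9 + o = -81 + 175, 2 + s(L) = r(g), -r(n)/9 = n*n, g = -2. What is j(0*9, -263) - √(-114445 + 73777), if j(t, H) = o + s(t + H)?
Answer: 47 - 2*I*√10167 ≈ 47.0 - 201.66*I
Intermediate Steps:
r(n) = -9*n² (r(n) = -9*n*n = -9*n²)
s(L) = -38 (s(L) = -2 - 9*(-2)² = -2 - 9*4 = -2 - 36 = -38)
o = 85 (o = -9 + (-81 + 175) = -9 + 94 = 85)
j(t, H) = 47 (j(t, H) = 85 - 38 = 47)
j(0*9, -263) - √(-114445 + 73777) = 47 - √(-114445 + 73777) = 47 - √(-40668) = 47 - 2*I*√10167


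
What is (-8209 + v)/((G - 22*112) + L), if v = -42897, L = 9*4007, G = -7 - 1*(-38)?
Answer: -25553/16815 ≈ -1.5197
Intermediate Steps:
G = 31 (G = -7 + 38 = 31)
L = 36063
(-8209 + v)/((G - 22*112) + L) = (-8209 - 42897)/((31 - 22*112) + 36063) = -51106/((31 - 2464) + 36063) = -51106/(-2433 + 36063) = -51106/33630 = -51106*1/33630 = -25553/16815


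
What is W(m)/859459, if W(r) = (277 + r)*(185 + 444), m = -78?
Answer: 125171/859459 ≈ 0.14564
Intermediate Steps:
W(r) = 174233 + 629*r (W(r) = (277 + r)*629 = 174233 + 629*r)
W(m)/859459 = (174233 + 629*(-78))/859459 = (174233 - 49062)*(1/859459) = 125171*(1/859459) = 125171/859459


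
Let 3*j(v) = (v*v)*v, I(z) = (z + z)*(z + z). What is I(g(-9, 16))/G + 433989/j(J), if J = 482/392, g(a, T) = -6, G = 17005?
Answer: 166703543806933584/238027844605 ≈ 7.0035e+5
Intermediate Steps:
I(z) = 4*z² (I(z) = (2*z)*(2*z) = 4*z²)
J = 241/196 (J = 482*(1/392) = 241/196 ≈ 1.2296)
j(v) = v³/3 (j(v) = ((v*v)*v)/3 = (v²*v)/3 = v³/3)
I(g(-9, 16))/G + 433989/j(J) = (4*(-6)²)/17005 + 433989/(((241/196)³/3)) = (4*36)*(1/17005) + 433989/(((⅓)*(13997521/7529536))) = 144*(1/17005) + 433989/(13997521/22588608) = 144/17005 + 433989*(22588608/13997521) = 144/17005 + 9803207397312/13997521 = 166703543806933584/238027844605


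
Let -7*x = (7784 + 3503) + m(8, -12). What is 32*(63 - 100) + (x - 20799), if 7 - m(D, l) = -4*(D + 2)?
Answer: -165215/7 ≈ -23602.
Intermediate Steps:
m(D, l) = 15 + 4*D (m(D, l) = 7 - (-4)*(D + 2) = 7 - (-4)*(2 + D) = 7 - (-8 - 4*D) = 7 + (8 + 4*D) = 15 + 4*D)
x = -11334/7 (x = -((7784 + 3503) + (15 + 4*8))/7 = -(11287 + (15 + 32))/7 = -(11287 + 47)/7 = -⅐*11334 = -11334/7 ≈ -1619.1)
32*(63 - 100) + (x - 20799) = 32*(63 - 100) + (-11334/7 - 20799) = 32*(-37) - 156927/7 = -1184 - 156927/7 = -165215/7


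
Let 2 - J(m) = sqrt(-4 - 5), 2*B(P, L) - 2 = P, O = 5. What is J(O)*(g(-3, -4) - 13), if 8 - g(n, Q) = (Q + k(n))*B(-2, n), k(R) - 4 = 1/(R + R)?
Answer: -10 + 15*I ≈ -10.0 + 15.0*I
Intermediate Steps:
B(P, L) = 1 + P/2
J(m) = 2 - 3*I (J(m) = 2 - sqrt(-4 - 5) = 2 - sqrt(-9) = 2 - 3*I)
k(R) = 4 + 1/(2*R) (k(R) = 4 + 1/(R + R) = 4 + 1/(2*R))
g(n, Q) = 8 (g(n, Q) = 8 - (Q + (4 + 1/(2*n)))*(1 + (1/2)*(-2)) = 8 - (4 + Q + 1/(2*n))*(1 - 1) = 8 - (4 + Q + 1/(2*n))*0 = 8 - 1*0 = 8 + 0 = 8)
J(O)*(g(-3, -4) - 13) = (2 - 3*I)*(8 - 13) = (2 - 3*I)*(-5) = -10 + 15*I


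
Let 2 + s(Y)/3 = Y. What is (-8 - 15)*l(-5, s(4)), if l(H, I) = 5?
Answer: -115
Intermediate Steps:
s(Y) = -6 + 3*Y
(-8 - 15)*l(-5, s(4)) = (-8 - 15)*5 = -23*5 = -115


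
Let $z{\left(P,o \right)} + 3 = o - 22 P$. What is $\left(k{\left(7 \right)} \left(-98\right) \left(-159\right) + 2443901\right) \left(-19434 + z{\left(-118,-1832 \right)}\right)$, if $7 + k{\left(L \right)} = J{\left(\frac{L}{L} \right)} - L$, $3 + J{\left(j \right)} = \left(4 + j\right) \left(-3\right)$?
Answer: $-36324157421$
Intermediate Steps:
$J{\left(j \right)} = -15 - 3 j$ ($J{\left(j \right)} = -3 + \left(4 + j\right) \left(-3\right) = -3 - \left(12 + 3 j\right) = -15 - 3 j$)
$k{\left(L \right)} = -25 - L$ ($k{\left(L \right)} = -7 - \left(15 + L + \frac{3 L}{L}\right) = -7 - \left(18 + L\right) = -25 - L$)
$z{\left(P,o \right)} = -3 + o - 22 P$ ($z{\left(P,o \right)} = -3 - \left(- o + 22 P\right) = -3 + o - 22 P$)
$\left(k{\left(7 \right)} \left(-98\right) \left(-159\right) + 2443901\right) \left(-19434 + z{\left(-118,-1832 \right)}\right) = \left(\left(-25 - 7\right) \left(-98\right) \left(-159\right) + 2443901\right) \left(-19434 - -761\right) = \left(\left(-32\right) \left(-98\right) \left(-159\right) + 2443901\right) \left(-19434 + 761\right) = \left(3136 \left(-159\right) + 2443901\right) \left(-18673\right) = \left(-498624 + 2443901\right) \left(-18673\right) = 1945277 \left(-18673\right) = -36324157421$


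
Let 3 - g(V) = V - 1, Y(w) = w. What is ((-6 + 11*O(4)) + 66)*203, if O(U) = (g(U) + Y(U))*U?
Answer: 47908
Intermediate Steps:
g(V) = 4 - V (g(V) = 3 - (V - 1) = 3 - (-1 + V) = 3 + (1 - V) = 4 - V)
O(U) = 4*U (O(U) = ((4 - U) + U)*U = 4*U)
((-6 + 11*O(4)) + 66)*203 = ((-6 + 11*(4*4)) + 66)*203 = ((-6 + 11*16) + 66)*203 = ((-6 + 176) + 66)*203 = (170 + 66)*203 = 236*203 = 47908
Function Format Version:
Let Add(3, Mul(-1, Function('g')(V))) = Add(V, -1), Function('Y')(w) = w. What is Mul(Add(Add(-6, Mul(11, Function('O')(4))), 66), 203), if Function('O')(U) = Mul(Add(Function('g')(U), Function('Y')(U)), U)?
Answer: 47908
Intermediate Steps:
Function('g')(V) = Add(4, Mul(-1, V)) (Function('g')(V) = Add(3, Mul(-1, Add(V, -1))) = Add(3, Mul(-1, Add(-1, V))) = Add(3, Add(1, Mul(-1, V))) = Add(4, Mul(-1, V)))
Function('O')(U) = Mul(4, U) (Function('O')(U) = Mul(Add(Add(4, Mul(-1, U)), U), U) = Mul(4, U))
Mul(Add(Add(-6, Mul(11, Function('O')(4))), 66), 203) = Mul(Add(Add(-6, Mul(11, Mul(4, 4))), 66), 203) = Mul(Add(Add(-6, Mul(11, 16)), 66), 203) = Mul(Add(Add(-6, 176), 66), 203) = Mul(Add(170, 66), 203) = Mul(236, 203) = 47908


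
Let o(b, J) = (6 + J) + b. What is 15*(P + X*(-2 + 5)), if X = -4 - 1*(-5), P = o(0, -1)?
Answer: 120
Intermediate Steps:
o(b, J) = 6 + J + b
P = 5 (P = 6 - 1 + 0 = 5)
X = 1 (X = -4 + 5 = 1)
15*(P + X*(-2 + 5)) = 15*(5 + 1*(-2 + 5)) = 15*(5 + 1*3) = 15*(5 + 3) = 15*8 = 120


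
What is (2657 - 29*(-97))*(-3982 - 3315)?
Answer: -39914590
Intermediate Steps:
(2657 - 29*(-97))*(-3982 - 3315) = (2657 + 2813)*(-7297) = 5470*(-7297) = -39914590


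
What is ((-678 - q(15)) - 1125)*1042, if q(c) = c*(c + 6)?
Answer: -2206956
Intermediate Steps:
q(c) = c*(6 + c)
((-678 - q(15)) - 1125)*1042 = ((-678 - 15*(6 + 15)) - 1125)*1042 = ((-678 - 15*21) - 1125)*1042 = ((-678 - 1*315) - 1125)*1042 = ((-678 - 315) - 1125)*1042 = (-993 - 1125)*1042 = -2118*1042 = -2206956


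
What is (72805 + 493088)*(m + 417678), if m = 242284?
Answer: 373467876066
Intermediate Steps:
(72805 + 493088)*(m + 417678) = (72805 + 493088)*(242284 + 417678) = 565893*659962 = 373467876066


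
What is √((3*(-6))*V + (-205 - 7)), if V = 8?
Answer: 2*I*√89 ≈ 18.868*I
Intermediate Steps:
√((3*(-6))*V + (-205 - 7)) = √((3*(-6))*8 + (-205 - 7)) = √(-18*8 - 212) = √(-144 - 212) = √(-356) = 2*I*√89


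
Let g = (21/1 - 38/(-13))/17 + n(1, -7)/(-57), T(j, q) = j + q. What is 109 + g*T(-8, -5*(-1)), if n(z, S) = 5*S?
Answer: 432229/4199 ≈ 102.94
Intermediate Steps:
g = 25462/12597 (g = (21/1 - 38/(-13))/17 + (5*(-7))/(-57) = (21*1 - 38*(-1/13))*(1/17) - 35*(-1/57) = (21 + 38/13)*(1/17) + 35/57 = (311/13)*(1/17) + 35/57 = 311/221 + 35/57 = 25462/12597 ≈ 2.0213)
109 + g*T(-8, -5*(-1)) = 109 + 25462*(-8 - 5*(-1))/12597 = 109 + 25462*(-8 + 5)/12597 = 109 + (25462/12597)*(-3) = 109 - 25462/4199 = 432229/4199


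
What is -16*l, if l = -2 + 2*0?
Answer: 32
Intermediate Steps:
l = -2 (l = -2 + 0 = -2)
-16*l = -16*(-2) = 32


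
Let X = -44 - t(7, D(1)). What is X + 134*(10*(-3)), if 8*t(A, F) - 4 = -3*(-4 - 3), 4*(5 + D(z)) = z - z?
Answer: -32537/8 ≈ -4067.1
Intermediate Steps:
D(z) = -5 (D(z) = -5 + (z - z)/4 = -5 + (¼)*0 = -5 + 0 = -5)
t(A, F) = 25/8 (t(A, F) = ½ + (-3*(-4 - 3))/8 = ½ + (-3*(-7))/8 = ½ + (⅛)*21 = ½ + 21/8 = 25/8)
X = -377/8 (X = -44 - 1*25/8 = -44 - 25/8 = -377/8 ≈ -47.125)
X + 134*(10*(-3)) = -377/8 + 134*(10*(-3)) = -377/8 + 134*(-30) = -377/8 - 4020 = -32537/8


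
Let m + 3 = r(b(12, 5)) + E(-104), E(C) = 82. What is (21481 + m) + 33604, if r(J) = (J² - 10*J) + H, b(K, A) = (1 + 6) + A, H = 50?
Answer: 55238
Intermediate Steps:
b(K, A) = 7 + A
r(J) = 50 + J² - 10*J (r(J) = (J² - 10*J) + 50 = 50 + J² - 10*J)
m = 153 (m = -3 + ((50 + (7 + 5)² - 10*(7 + 5)) + 82) = -3 + ((50 + 12² - 10*12) + 82) = -3 + ((50 + 144 - 120) + 82) = -3 + (74 + 82) = -3 + 156 = 153)
(21481 + m) + 33604 = (21481 + 153) + 33604 = 21634 + 33604 = 55238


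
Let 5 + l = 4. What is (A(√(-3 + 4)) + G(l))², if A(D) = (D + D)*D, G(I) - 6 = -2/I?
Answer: 100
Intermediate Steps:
l = -1 (l = -5 + 4 = -1)
G(I) = 6 - 2/I
A(D) = 2*D² (A(D) = (2*D)*D = 2*D²)
(A(√(-3 + 4)) + G(l))² = (2*(√(-3 + 4))² + (6 - 2/(-1)))² = (2*(√1)² + (6 - 2*(-1)))² = (2*1² + (6 + 2))² = (2*1 + 8)² = (2 + 8)² = 10² = 100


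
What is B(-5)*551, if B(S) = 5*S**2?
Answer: 68875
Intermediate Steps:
B(-5)*551 = (5*(-5)**2)*551 = (5*25)*551 = 125*551 = 68875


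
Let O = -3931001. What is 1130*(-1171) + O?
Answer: -5254231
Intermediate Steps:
1130*(-1171) + O = 1130*(-1171) - 3931001 = -1323230 - 3931001 = -5254231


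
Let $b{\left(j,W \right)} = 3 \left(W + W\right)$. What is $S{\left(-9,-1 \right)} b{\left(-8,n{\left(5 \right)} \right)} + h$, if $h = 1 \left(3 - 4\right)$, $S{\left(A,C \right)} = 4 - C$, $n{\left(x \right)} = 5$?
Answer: $149$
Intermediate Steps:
$h = -1$ ($h = 1 \left(-1\right) = -1$)
$b{\left(j,W \right)} = 6 W$ ($b{\left(j,W \right)} = 3 \cdot 2 W = 6 W$)
$S{\left(-9,-1 \right)} b{\left(-8,n{\left(5 \right)} \right)} + h = \left(4 - -1\right) 6 \cdot 5 - 1 = \left(4 + 1\right) 30 - 1 = 5 \cdot 30 - 1 = 150 - 1 = 149$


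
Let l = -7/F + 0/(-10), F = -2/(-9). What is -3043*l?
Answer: 191709/2 ≈ 95855.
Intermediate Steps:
F = 2/9 (F = -2*(-⅑) = 2/9 ≈ 0.22222)
l = -63/2 (l = -7/2/9 + 0/(-10) = -7*9/2 + 0*(-⅒) = -63/2 + 0 = -63/2 ≈ -31.500)
-3043*l = -3043*(-63/2) = 191709/2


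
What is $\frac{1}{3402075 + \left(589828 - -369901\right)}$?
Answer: $\frac{1}{4361804} \approx 2.2926 \cdot 10^{-7}$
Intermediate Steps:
$\frac{1}{3402075 + \left(589828 - -369901\right)} = \frac{1}{3402075 + \left(589828 + 369901\right)} = \frac{1}{3402075 + 959729} = \frac{1}{4361804}$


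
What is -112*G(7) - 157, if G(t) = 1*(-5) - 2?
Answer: 627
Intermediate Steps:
G(t) = -7 (G(t) = -5 - 2 = -7)
-112*G(7) - 157 = -112*(-7) - 157 = 784 - 157 = 627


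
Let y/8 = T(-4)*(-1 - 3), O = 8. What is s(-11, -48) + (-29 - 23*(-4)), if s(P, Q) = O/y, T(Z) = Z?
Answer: 1009/16 ≈ 63.063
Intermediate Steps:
y = 128 (y = 8*(-4*(-1 - 3)) = 8*(-4*(-4)) = 8*16 = 128)
s(P, Q) = 1/16 (s(P, Q) = 8/128 = 8*(1/128) = 1/16)
s(-11, -48) + (-29 - 23*(-4)) = 1/16 + (-29 - 23*(-4)) = 1/16 + (-29 + 92) = 1/16 + 63 = 1009/16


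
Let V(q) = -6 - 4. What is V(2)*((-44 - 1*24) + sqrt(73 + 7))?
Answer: 680 - 40*sqrt(5) ≈ 590.56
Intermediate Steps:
V(q) = -10
V(2)*((-44 - 1*24) + sqrt(73 + 7)) = -10*((-44 - 1*24) + sqrt(73 + 7)) = -10*((-44 - 24) + sqrt(80)) = -10*(-68 + 4*sqrt(5)) = 680 - 40*sqrt(5)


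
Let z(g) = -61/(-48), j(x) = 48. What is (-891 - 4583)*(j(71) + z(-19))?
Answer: -6473005/24 ≈ -2.6971e+5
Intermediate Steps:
z(g) = 61/48 (z(g) = -61*(-1/48) = 61/48)
(-891 - 4583)*(j(71) + z(-19)) = (-891 - 4583)*(48 + 61/48) = -5474*2365/48 = -6473005/24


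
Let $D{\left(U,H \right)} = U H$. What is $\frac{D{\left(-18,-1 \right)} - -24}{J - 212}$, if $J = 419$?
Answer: $\frac{14}{69} \approx 0.2029$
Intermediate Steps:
$D{\left(U,H \right)} = H U$
$\frac{D{\left(-18,-1 \right)} - -24}{J - 212} = \frac{\left(-1\right) \left(-18\right) - -24}{419 - 212} = \frac{18 + 24}{207} = 42 \cdot \frac{1}{207} = \frac{14}{69}$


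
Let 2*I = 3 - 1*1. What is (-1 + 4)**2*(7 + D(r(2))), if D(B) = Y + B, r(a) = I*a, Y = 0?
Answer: 81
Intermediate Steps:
I = 1 (I = (3 - 1*1)/2 = (3 - 1)/2 = (1/2)*2 = 1)
r(a) = a (r(a) = 1*a = a)
D(B) = B (D(B) = 0 + B = B)
(-1 + 4)**2*(7 + D(r(2))) = (-1 + 4)**2*(7 + 2) = 3**2*9 = 9*9 = 81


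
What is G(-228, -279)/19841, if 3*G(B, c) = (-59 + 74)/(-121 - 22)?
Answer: -5/2837263 ≈ -1.7623e-6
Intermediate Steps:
G(B, c) = -5/143 (G(B, c) = ((-59 + 74)/(-121 - 22))/3 = (15/(-143))/3 = (15*(-1/143))/3 = (⅓)*(-15/143) = -5/143)
G(-228, -279)/19841 = -5/143/19841 = -5/143*1/19841 = -5/2837263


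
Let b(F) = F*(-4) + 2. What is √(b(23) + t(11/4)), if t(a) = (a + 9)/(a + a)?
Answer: I*√42526/22 ≈ 9.3736*I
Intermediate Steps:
b(F) = 2 - 4*F (b(F) = -4*F + 2 = 2 - 4*F)
t(a) = (9 + a)/(2*a) (t(a) = (9 + a)/((2*a)) = (9 + a)*(1/(2*a)) = (9 + a)/(2*a))
√(b(23) + t(11/4)) = √((2 - 4*23) + (9 + 11/4)/(2*((11/4)))) = √((2 - 92) + (9 + 11*(¼))/(2*((11*(¼))))) = √(-90 + (9 + 11/4)/(2*(11/4))) = √(-90 + (½)*(4/11)*(47/4)) = √(-90 + 47/22) = √(-1933/22) = I*√42526/22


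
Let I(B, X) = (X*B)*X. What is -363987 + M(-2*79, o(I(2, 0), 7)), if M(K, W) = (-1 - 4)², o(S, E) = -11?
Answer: -363962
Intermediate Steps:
I(B, X) = B*X² (I(B, X) = (B*X)*X = B*X²)
M(K, W) = 25 (M(K, W) = (-5)² = 25)
-363987 + M(-2*79, o(I(2, 0), 7)) = -363987 + 25 = -363962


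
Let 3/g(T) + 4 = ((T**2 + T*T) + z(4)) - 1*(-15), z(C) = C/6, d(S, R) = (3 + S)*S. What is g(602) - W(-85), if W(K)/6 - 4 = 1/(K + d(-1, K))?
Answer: -1509074285/63059311 ≈ -23.931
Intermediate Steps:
d(S, R) = S*(3 + S)
z(C) = C/6 (z(C) = C*(1/6) = C/6)
W(K) = 24 + 6/(-2 + K) (W(K) = 24 + 6/(K - (3 - 1)) = 24 + 6/(K - 1*2) = 24 + 6/(K - 2) = 24 + 6/(-2 + K))
g(T) = 3/(35/3 + 2*T**2) (g(T) = 3/(-4 + (((T**2 + T*T) + (1/6)*4) - 1*(-15))) = 3/(-4 + (((T**2 + T**2) + 2/3) + 15)) = 3/(-4 + ((2*T**2 + 2/3) + 15)) = 3/(-4 + ((2/3 + 2*T**2) + 15)) = 3/(-4 + (47/3 + 2*T**2)) = 3/(35/3 + 2*T**2))
g(602) - W(-85) = 9/(35 + 6*602**2) - 6*(-7 + 4*(-85))/(-2 - 85) = 9/(35 + 6*362404) - 6*(-7 - 340)/(-87) = 9/(35 + 2174424) - 6*(-1)*(-347)/87 = 9/2174459 - 1*694/29 = 9*(1/2174459) - 694/29 = 9/2174459 - 694/29 = -1509074285/63059311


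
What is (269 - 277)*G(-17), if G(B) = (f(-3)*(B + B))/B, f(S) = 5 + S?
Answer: -32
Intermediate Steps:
G(B) = 4 (G(B) = ((5 - 3)*(B + B))/B = (2*(2*B))/B = (4*B)/B = 4)
(269 - 277)*G(-17) = (269 - 277)*4 = -8*4 = -32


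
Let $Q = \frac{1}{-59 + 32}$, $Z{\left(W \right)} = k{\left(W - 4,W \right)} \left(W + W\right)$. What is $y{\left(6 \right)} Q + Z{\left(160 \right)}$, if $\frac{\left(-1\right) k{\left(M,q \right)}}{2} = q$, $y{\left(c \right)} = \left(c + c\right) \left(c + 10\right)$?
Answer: $- \frac{921664}{9} \approx -1.0241 \cdot 10^{5}$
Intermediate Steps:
$y{\left(c \right)} = 2 c \left(10 + c\right)$
$k{\left(M,q \right)} = - 2 q$
$Z{\left(W \right)} = - 4 W^{2}$ ($Z{\left(W \right)} = - 2 W \left(W + W\right) = - 2 W 2 W = - 4 W^{2}$)
$Q = - \frac{1}{27}$ ($Q = \frac{1}{-27} = - \frac{1}{27} \approx -0.037037$)
$y{\left(6 \right)} Q + Z{\left(160 \right)} = 2 \cdot 6 \left(10 + 6\right) \left(- \frac{1}{27}\right) - 4 \cdot 160^{2} = 2 \cdot 6 \cdot 16 \left(- \frac{1}{27}\right) - 102400 = 192 \left(- \frac{1}{27}\right) - 102400 = - \frac{64}{9} - 102400 = - \frac{921664}{9}$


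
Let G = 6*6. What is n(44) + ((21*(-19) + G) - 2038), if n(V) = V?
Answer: -2357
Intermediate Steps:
G = 36
n(44) + ((21*(-19) + G) - 2038) = 44 + ((21*(-19) + 36) - 2038) = 44 + ((-399 + 36) - 2038) = 44 + (-363 - 2038) = 44 - 2401 = -2357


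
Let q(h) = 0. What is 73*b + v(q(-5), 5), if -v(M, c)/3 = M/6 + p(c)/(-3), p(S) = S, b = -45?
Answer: -3280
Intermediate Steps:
v(M, c) = c - M/2 (v(M, c) = -3*(M/6 + c/(-3)) = -3*(M*(⅙) + c*(-⅓)) = -3*(M/6 - c/3) = -3*(-c/3 + M/6) = c - M/2)
73*b + v(q(-5), 5) = 73*(-45) + (5 - ½*0) = -3285 + (5 + 0) = -3285 + 5 = -3280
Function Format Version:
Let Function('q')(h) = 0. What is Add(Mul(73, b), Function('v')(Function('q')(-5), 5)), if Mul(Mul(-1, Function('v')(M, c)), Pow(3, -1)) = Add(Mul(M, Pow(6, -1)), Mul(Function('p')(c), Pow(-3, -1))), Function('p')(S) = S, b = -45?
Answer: -3280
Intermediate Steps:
Function('v')(M, c) = Add(c, Mul(Rational(-1, 2), M)) (Function('v')(M, c) = Mul(-3, Add(Mul(M, Pow(6, -1)), Mul(c, Pow(-3, -1)))) = Mul(-3, Add(Mul(M, Rational(1, 6)), Mul(c, Rational(-1, 3)))) = Mul(-3, Add(Mul(Rational(1, 6), M), Mul(Rational(-1, 3), c))) = Mul(-3, Add(Mul(Rational(-1, 3), c), Mul(Rational(1, 6), M))) = Add(c, Mul(Rational(-1, 2), M)))
Add(Mul(73, b), Function('v')(Function('q')(-5), 5)) = Add(Mul(73, -45), Add(5, Mul(Rational(-1, 2), 0))) = Add(-3285, Add(5, 0)) = Add(-3285, 5) = -3280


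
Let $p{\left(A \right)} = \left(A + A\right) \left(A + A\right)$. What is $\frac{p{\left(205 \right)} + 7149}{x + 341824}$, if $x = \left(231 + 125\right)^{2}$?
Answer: $\frac{175249}{468560} \approx 0.37402$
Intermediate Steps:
$p{\left(A \right)} = 4 A^{2}$ ($p{\left(A \right)} = 2 A 2 A = 4 A^{2}$)
$x = 126736$ ($x = 356^{2} = 126736$)
$\frac{p{\left(205 \right)} + 7149}{x + 341824} = \frac{4 \cdot 205^{2} + 7149}{126736 + 341824} = \frac{4 \cdot 42025 + 7149}{468560} = \left(168100 + 7149\right) \frac{1}{468560} = 175249 \cdot \frac{1}{468560} = \frac{175249}{468560}$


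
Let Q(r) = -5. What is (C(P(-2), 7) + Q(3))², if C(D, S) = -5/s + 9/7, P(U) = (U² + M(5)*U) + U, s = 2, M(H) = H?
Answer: 7569/196 ≈ 38.617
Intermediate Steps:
P(U) = U² + 6*U (P(U) = (U² + 5*U) + U = U² + 6*U)
C(D, S) = -17/14 (C(D, S) = -5/2 + 9/7 = -17/14)
(C(P(-2), 7) + Q(3))² = (-17/14 - 5)² = (-87/14)² = 7569/196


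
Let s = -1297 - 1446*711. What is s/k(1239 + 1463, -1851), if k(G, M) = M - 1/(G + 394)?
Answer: 3187031688/5730697 ≈ 556.13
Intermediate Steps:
k(G, M) = M - 1/(394 + G)
s = -1029403 (s = -1297 - 1028106 = -1029403)
s/k(1239 + 1463, -1851) = -1029403*(394 + (1239 + 1463))/(-1 + 394*(-1851) + (1239 + 1463)*(-1851)) = -1029403*(394 + 2702)/(-1 - 729294 + 2702*(-1851)) = -1029403*3096/(-1 - 729294 - 5001402) = -1029403/((1/3096)*(-5730697)) = -1029403/(-5730697/3096) = -1029403*(-3096/5730697) = 3187031688/5730697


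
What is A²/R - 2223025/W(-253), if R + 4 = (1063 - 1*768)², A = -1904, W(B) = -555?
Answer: 13030790227/3219777 ≈ 4047.1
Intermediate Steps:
R = 87021 (R = -4 + (1063 - 1*768)² = -4 + (1063 - 768)² = -4 + 295² = -4 + 87025 = 87021)
A²/R - 2223025/W(-253) = (-1904)²/87021 - 2223025/(-555) = 3625216*(1/87021) - 2223025*(-1/555) = 3625216/87021 + 444605/111 = 13030790227/3219777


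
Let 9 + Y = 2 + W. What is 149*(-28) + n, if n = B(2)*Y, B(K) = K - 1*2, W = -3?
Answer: -4172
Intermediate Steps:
B(K) = -2 + K (B(K) = K - 2 = -2 + K)
Y = -10 (Y = -9 + (2 - 3) = -9 - 1 = -10)
n = 0 (n = (-2 + 2)*(-10) = 0*(-10) = 0)
149*(-28) + n = 149*(-28) + 0 = -4172 + 0 = -4172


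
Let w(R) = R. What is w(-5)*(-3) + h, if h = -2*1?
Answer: 13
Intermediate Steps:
h = -2
w(-5)*(-3) + h = -5*(-3) - 2 = 15 - 2 = 13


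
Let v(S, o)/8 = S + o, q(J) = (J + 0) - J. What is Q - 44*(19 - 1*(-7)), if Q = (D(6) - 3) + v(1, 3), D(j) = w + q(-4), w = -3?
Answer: -1118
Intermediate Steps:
q(J) = 0 (q(J) = J - J = 0)
v(S, o) = 8*S + 8*o (v(S, o) = 8*(S + o) = 8*S + 8*o)
D(j) = -3 (D(j) = -3 + 0 = -3)
Q = 26 (Q = (-3 - 3) + (8*1 + 8*3) = -6 + (8 + 24) = -6 + 32 = 26)
Q - 44*(19 - 1*(-7)) = 26 - 44*(19 - 1*(-7)) = 26 - 44*(19 + 7) = 26 - 44*26 = 26 - 1144 = -1118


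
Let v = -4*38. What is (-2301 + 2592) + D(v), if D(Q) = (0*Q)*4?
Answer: 291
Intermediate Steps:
v = -152
D(Q) = 0 (D(Q) = 0*4 = 0)
(-2301 + 2592) + D(v) = (-2301 + 2592) + 0 = 291 + 0 = 291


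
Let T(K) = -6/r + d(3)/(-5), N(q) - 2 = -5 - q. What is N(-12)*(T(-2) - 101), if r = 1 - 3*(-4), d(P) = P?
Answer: -59706/65 ≈ -918.55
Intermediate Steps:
N(q) = -3 - q (N(q) = 2 + (-5 - q) = -3 - q)
r = 13 (r = 1 + 12 = 13)
T(K) = -69/65 (T(K) = -6/13 + 3/(-5) = -6*1/13 + 3*(-⅕) = -6/13 - ⅗ = -69/65)
N(-12)*(T(-2) - 101) = (-3 - 1*(-12))*(-69/65 - 101) = (-3 + 12)*(-6634/65) = 9*(-6634/65) = -59706/65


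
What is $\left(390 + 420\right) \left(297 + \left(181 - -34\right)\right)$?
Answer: $414720$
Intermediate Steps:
$\left(390 + 420\right) \left(297 + \left(181 - -34\right)\right) = 810 \left(297 + \left(181 + 34\right)\right) = 810 \left(297 + 215\right) = 810 \cdot 512 = 414720$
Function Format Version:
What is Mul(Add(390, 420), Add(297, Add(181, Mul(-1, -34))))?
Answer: 414720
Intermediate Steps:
Mul(Add(390, 420), Add(297, Add(181, Mul(-1, -34)))) = Mul(810, Add(297, Add(181, 34))) = Mul(810, Add(297, 215)) = Mul(810, 512) = 414720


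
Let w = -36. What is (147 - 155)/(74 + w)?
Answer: -4/19 ≈ -0.21053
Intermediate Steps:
(147 - 155)/(74 + w) = (147 - 155)/(74 - 36) = -8/38 = (1/38)*(-8) = -4/19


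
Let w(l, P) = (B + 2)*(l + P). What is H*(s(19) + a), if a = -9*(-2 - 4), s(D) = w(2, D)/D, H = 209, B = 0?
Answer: 11748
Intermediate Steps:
w(l, P) = 2*P + 2*l (w(l, P) = (0 + 2)*(l + P) = 2*(P + l) = 2*P + 2*l)
s(D) = (4 + 2*D)/D (s(D) = (2*D + 2*2)/D = (2*D + 4)/D = (4 + 2*D)/D)
a = 54 (a = -9*(-6) = 54)
H*(s(19) + a) = 209*((2 + 4/19) + 54) = 209*(42/19 + 54) = 209*(1068/19) = 11748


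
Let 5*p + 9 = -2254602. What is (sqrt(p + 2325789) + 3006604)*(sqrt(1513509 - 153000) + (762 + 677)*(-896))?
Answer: (-1289344 + sqrt(1360509))*(15033020 + sqrt(46871670))/5 ≈ -3.8748e+12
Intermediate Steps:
p = -2254611/5 (p = -9/5 + (1/5)*(-2254602) = -9/5 - 2254602/5 = -2254611/5 ≈ -4.5092e+5)
(sqrt(p + 2325789) + 3006604)*(sqrt(1513509 - 153000) + (762 + 677)*(-896)) = (sqrt(-2254611/5 + 2325789) + 3006604)*(sqrt(1513509 - 153000) + (762 + 677)*(-896)) = (sqrt(9374334/5) + 3006604)*(sqrt(1360509) + 1439*(-896)) = (sqrt(46871670)/5 + 3006604)*(sqrt(1360509) - 1289344) = (3006604 + sqrt(46871670)/5)*(-1289344 + sqrt(1360509)) = (-1289344 + sqrt(1360509))*(3006604 + sqrt(46871670)/5)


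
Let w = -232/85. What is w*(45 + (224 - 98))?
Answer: -39672/85 ≈ -466.73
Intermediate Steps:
w = -232/85 (w = -232*1/85 = -232/85 ≈ -2.7294)
w*(45 + (224 - 98)) = -232*(45 + (224 - 98))/85 = -232*(45 + 126)/85 = -232/85*171 = -39672/85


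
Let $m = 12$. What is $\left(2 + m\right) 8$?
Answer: $112$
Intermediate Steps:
$\left(2 + m\right) 8 = \left(2 + 12\right) 8 = 14 \cdot 8 = 112$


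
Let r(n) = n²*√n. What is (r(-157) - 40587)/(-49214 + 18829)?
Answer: 40587/30385 - 24649*I*√157/30385 ≈ 1.3358 - 10.165*I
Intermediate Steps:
r(n) = n^(5/2)
(r(-157) - 40587)/(-49214 + 18829) = ((-157)^(5/2) - 40587)/(-49214 + 18829) = (24649*I*√157 - 40587)/(-30385) = (-40587 + 24649*I*√157)*(-1/30385) = 40587/30385 - 24649*I*√157/30385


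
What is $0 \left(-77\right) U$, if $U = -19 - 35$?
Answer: $0$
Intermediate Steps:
$U = -54$ ($U = -19 - 35 = -54$)
$0 \left(-77\right) U = 0 \left(-77\right) \left(-54\right) = 0 \left(-54\right) = 0$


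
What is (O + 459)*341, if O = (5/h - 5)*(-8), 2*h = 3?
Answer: 483197/3 ≈ 1.6107e+5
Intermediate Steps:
h = 3/2 (h = (½)*3 = 3/2 ≈ 1.5000)
O = 40/3 (O = (5/(3/2) - 5)*(-8) = (5*(⅔) - 5)*(-8) = (10/3 - 5)*(-8) = -5/3*(-8) = 40/3 ≈ 13.333)
(O + 459)*341 = (40/3 + 459)*341 = (1417/3)*341 = 483197/3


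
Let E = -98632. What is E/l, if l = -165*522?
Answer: 49316/43065 ≈ 1.1452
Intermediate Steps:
l = -86130
E/l = -98632/(-86130) = -98632*(-1/86130) = 49316/43065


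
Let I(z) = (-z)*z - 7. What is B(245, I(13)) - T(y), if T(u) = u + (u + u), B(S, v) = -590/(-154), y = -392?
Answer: 90847/77 ≈ 1179.8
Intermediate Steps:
I(z) = -7 - z**2 (I(z) = -z**2 - 7 = -7 - z**2)
B(S, v) = 295/77 (B(S, v) = -590*(-1/154) = 295/77)
T(u) = 3*u (T(u) = u + 2*u = 3*u)
B(245, I(13)) - T(y) = 295/77 - 3*(-392) = 295/77 - 1*(-1176) = 295/77 + 1176 = 90847/77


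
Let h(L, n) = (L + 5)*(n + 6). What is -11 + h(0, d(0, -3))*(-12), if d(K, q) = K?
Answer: -371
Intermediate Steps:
h(L, n) = (5 + L)*(6 + n)
-11 + h(0, d(0, -3))*(-12) = -11 + (30 + 5*0 + 6*0 + 0*0)*(-12) = -11 + (30 + 0 + 0 + 0)*(-12) = -11 + 30*(-12) = -11 - 360 = -371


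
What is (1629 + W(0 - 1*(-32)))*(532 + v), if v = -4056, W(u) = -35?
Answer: -5617256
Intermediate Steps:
(1629 + W(0 - 1*(-32)))*(532 + v) = (1629 - 35)*(532 - 4056) = 1594*(-3524) = -5617256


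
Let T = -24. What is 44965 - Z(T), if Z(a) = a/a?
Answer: 44964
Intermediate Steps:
Z(a) = 1
44965 - Z(T) = 44965 - 1*1 = 44965 - 1 = 44964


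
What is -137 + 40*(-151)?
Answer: -6177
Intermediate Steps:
-137 + 40*(-151) = -137 - 6040 = -6177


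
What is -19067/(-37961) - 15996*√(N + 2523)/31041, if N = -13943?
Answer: 19067/37961 - 10664*I*√2855/10347 ≈ 0.50228 - 55.069*I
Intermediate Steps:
-19067/(-37961) - 15996*√(N + 2523)/31041 = -19067/(-37961) - 15996*√(-13943 + 2523)/31041 = -19067*(-1/37961) - 15996*2*I*√2855/31041 = 19067/37961 - 15996*2*I*√2855/31041 = 19067/37961 - 10664*I*√2855/10347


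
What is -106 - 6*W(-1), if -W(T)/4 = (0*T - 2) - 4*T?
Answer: -58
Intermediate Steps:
W(T) = 8 + 16*T (W(T) = -4*((0*T - 2) - 4*T) = -4*((0 - 2) - 4*T) = -4*(-2 - 4*T) = 8 + 16*T)
-106 - 6*W(-1) = -106 - 6*(8 + 16*(-1)) = -106 - 6*(8 - 16) = -106 - 6*(-8) = -106 + 48 = -58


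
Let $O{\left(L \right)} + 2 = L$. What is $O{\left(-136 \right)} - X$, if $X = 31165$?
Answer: $-31303$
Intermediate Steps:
$O{\left(L \right)} = -2 + L$
$O{\left(-136 \right)} - X = \left(-2 - 136\right) - 31165 = -138 - 31165 = -31303$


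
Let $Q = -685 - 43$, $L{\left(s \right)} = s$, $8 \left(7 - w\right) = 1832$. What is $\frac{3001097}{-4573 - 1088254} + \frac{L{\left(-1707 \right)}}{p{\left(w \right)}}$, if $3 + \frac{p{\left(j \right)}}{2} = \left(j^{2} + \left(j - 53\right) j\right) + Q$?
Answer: $- \frac{659723924671}{239554235362} \approx -2.754$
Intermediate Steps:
$w = -222$ ($w = 7 - 229 = -222$)
$Q = -728$
$p{\left(j \right)} = -1462 + 2 j^{2} + 2 j \left(-53 + j\right)$ ($p{\left(j \right)} = -6 + 2 \left(\left(j^{2} + \left(j - 53\right) j\right) - 728\right) = -6 + 2 \left(\left(j^{2} + \left(-53 + j\right) j\right) - 728\right) = -6 + 2 \left(\left(j^{2} + j \left(-53 + j\right)\right) - 728\right) = -6 + 2 \left(-728 + j^{2} + j \left(-53 + j\right)\right) = -6 + \left(-1456 + 2 j^{2} + 2 j \left(-53 + j\right)\right) = -1462 + 2 j^{2} + 2 j \left(-53 + j\right)$)
$\frac{3001097}{-4573 - 1088254} + \frac{L{\left(-1707 \right)}}{p{\left(w \right)}} = \frac{3001097}{-4573 - 1088254} - \frac{1707}{-1462 - -23532 + 4 \left(-222\right)^{2}} = \frac{3001097}{-4573 - 1088254} - \frac{1707}{-1462 + 23532 + 4 \cdot 49284} = \frac{3001097}{-1092827} - \frac{1707}{-1462 + 23532 + 197136} = 3001097 \left(- \frac{1}{1092827}\right) - \frac{1707}{219206} = - \frac{3001097}{1092827} - \frac{1707}{219206} = - \frac{659723924671}{239554235362}$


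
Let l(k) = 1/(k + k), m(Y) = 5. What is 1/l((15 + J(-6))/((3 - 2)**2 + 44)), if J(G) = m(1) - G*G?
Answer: -32/45 ≈ -0.71111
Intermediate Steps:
J(G) = 5 - G**2 (J(G) = 5 - G*G = 5 - G**2)
l(k) = 1/(2*k)
1/l((15 + J(-6))/((3 - 2)**2 + 44)) = 1/(1/(2*(((15 + (5 - 1*(-6)**2))/((3 - 2)**2 + 44))))) = 1/(1/(2*(((15 + (5 - 1*36))/(1**2 + 44))))) = 1/(1/(2*(((15 + (5 - 36))/(1 + 44))))) = 1/(1/(2*(((15 - 31)/45)))) = 1/(1/(2*((-16*1/45)))) = 1/(1/(2*(-16/45))) = 1/((1/2)*(-45/16)) = 1/(-45/32) = -32/45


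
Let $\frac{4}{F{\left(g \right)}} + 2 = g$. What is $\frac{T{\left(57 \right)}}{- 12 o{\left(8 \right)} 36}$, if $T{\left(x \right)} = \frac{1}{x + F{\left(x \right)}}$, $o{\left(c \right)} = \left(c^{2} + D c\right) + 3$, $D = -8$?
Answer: $- \frac{55}{4068144} \approx -1.352 \cdot 10^{-5}$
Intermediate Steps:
$F{\left(g \right)} = \frac{4}{-2 + g}$
$o{\left(c \right)} = 3 + c^{2} - 8 c$ ($o{\left(c \right)} = \left(c^{2} - 8 c\right) + 3 = 3 + c^{2} - 8 c$)
$T{\left(x \right)} = \frac{1}{x + \frac{4}{-2 + x}}$
$\frac{T{\left(57 \right)}}{- 12 o{\left(8 \right)} 36} = \frac{\frac{1}{4 + 57 \left(-2 + 57\right)} \left(-2 + 57\right)}{- 12 \left(3 + 8^{2} - 64\right) 36} = \frac{\frac{1}{4 + 57 \cdot 55} \cdot 55}{- 12 \left(3 + 64 - 64\right) 36} = \frac{\frac{1}{4 + 3135} \cdot 55}{\left(-12\right) 3 \cdot 36} = \frac{\frac{1}{3139} \cdot 55}{\left(-36\right) 36} = \frac{\frac{1}{3139} \cdot 55}{-1296} = \frac{55}{3139} \left(- \frac{1}{1296}\right) = - \frac{55}{4068144}$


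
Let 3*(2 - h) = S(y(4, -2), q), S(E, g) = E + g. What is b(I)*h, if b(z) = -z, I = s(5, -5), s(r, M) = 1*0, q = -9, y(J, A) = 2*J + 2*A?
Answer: 0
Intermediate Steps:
y(J, A) = 2*A + 2*J
s(r, M) = 0
I = 0
h = 11/3 (h = 2 - ((2*(-2) + 2*4) - 9)/3 = 2 - ((-4 + 8) - 9)/3 = 2 - (4 - 9)/3 = 2 - ⅓*(-5) = 2 + 5/3 = 11/3 ≈ 3.6667)
b(I)*h = -1*0*(11/3) = 0*(11/3) = 0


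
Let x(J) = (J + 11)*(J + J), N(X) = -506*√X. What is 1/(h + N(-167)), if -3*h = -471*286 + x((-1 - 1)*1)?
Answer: 22457/1030012704 + 253*I*√167/1030012704 ≈ 2.1803e-5 + 3.1742e-6*I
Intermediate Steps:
x(J) = 2*J*(11 + J) (x(J) = (11 + J)*(2*J) = 2*J*(11 + J))
h = 44914 (h = -(-471*286 + 2*((-1 - 1)*1)*(11 + (-1 - 1)*1))/3 = -(-134706 + 2*(-2*1)*(11 - 2*1))/3 = -(-134706 + 2*(-2)*(11 - 2))/3 = -(-134706 + 2*(-2)*9)/3 = -(-134706 - 36)/3 = -⅓*(-134742) = 44914)
1/(h + N(-167)) = 1/(44914 - 506*I*√167)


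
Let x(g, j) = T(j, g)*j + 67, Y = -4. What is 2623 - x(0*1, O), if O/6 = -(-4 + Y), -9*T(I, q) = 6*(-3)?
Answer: 2460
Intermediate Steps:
T(I, q) = 2 (T(I, q) = -2*(-3)/3 = -⅑*(-18) = 2)
O = 48 (O = 6*(-(-4 - 4)) = 6*(-1*(-8)) = 6*8 = 48)
x(g, j) = 67 + 2*j (x(g, j) = 2*j + 67 = 67 + 2*j)
2623 - x(0*1, O) = 2623 - (67 + 2*48) = 2623 - (67 + 96) = 2623 - 1*163 = 2623 - 163 = 2460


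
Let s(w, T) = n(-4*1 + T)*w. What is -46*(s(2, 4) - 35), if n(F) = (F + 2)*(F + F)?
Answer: 1610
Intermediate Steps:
n(F) = 2*F*(2 + F) (n(F) = (2 + F)*(2*F) = 2*F*(2 + F))
s(w, T) = 2*w*(-4 + T)*(-2 + T) (s(w, T) = (2*(-4*1 + T)*(2 + (-4*1 + T)))*w = (2*(-4 + T)*(2 + (-4 + T)))*w = (2*(-4 + T)*(-2 + T))*w = 2*w*(-4 + T)*(-2 + T))
-46*(s(2, 4) - 35) = -46*(2*2*(-4 + 4)*(-2 + 4) - 35) = -46*(2*2*0*2 - 35) = -46*(0 - 35) = -46*(-35) = 1610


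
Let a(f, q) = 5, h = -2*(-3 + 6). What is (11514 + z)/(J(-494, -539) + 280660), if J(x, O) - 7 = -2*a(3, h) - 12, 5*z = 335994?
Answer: 393564/1403225 ≈ 0.28047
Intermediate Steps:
z = 335994/5 (z = (⅕)*335994 = 335994/5 ≈ 67199.)
h = -6 (h = -2*3 = -6)
J(x, O) = -15 (J(x, O) = 7 + (-2*5 - 12) = 7 + (-10 - 12) = 7 - 22 = -15)
(11514 + z)/(J(-494, -539) + 280660) = (11514 + 335994/5)/(-15 + 280660) = (393564/5)/280645 = (393564/5)*(1/280645) = 393564/1403225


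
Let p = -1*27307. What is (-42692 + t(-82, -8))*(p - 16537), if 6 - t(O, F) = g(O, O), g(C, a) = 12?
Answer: 1872051112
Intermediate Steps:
t(O, F) = -6 (t(O, F) = 6 - 1*12 = 6 - 12 = -6)
p = -27307
(-42692 + t(-82, -8))*(p - 16537) = (-42692 - 6)*(-27307 - 16537) = -42698*(-43844) = 1872051112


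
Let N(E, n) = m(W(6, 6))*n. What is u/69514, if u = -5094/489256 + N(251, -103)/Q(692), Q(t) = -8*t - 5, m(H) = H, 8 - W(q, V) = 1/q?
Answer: 549783293/282675291775416 ≈ 1.9449e-6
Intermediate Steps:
W(q, V) = 8 - 1/q
Q(t) = -5 - 8*t
N(E, n) = 47*n/6 (N(E, n) = (8 - 1/6)*n = (8 - 1*⅙)*n = (8 - ⅙)*n = 47*n/6)
u = 549783293/4066451244 (u = -5094/489256 + ((47/6)*(-103))/(-5 - 8*692) = -5094*1/489256 - 4841/(6*(-5 - 5536)) = -2547/244628 - 4841/6/(-5541) = -2547/244628 - 4841/6*(-1/5541) = -2547/244628 + 4841/33246 = 549783293/4066451244 ≈ 0.13520)
u/69514 = (549783293/4066451244)/69514 = (549783293/4066451244)*(1/69514) = 549783293/282675291775416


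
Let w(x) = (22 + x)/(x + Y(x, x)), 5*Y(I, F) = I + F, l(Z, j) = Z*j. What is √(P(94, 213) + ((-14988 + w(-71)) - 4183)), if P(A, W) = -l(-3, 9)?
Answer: 3*I*√10722491/71 ≈ 138.36*I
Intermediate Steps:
Y(I, F) = F/5 + I/5 (Y(I, F) = (I + F)/5 = (F + I)/5 = F/5 + I/5)
w(x) = 5*(22 + x)/(7*x) (w(x) = (22 + x)/(x + (x/5 + x/5)) = (22 + x)/(x + 2*x/5) = (22 + x)/((7*x/5)) = (22 + x)*(5/(7*x)) = 5*(22 + x)/(7*x))
P(A, W) = 27 (P(A, W) = -(-3)*9 = -1*(-27) = 27)
√(P(94, 213) + ((-14988 + w(-71)) - 4183)) = √(27 + ((-14988 + (5/7)*(22 - 71)/(-71)) - 4183)) = √(27 + ((-14988 + (5/7)*(-1/71)*(-49)) - 4183)) = √(27 + ((-14988 + 35/71) - 4183)) = √(27 + (-1064113/71 - 4183)) = √(27 - 1361106/71) = √(-1359189/71) = 3*I*√10722491/71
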